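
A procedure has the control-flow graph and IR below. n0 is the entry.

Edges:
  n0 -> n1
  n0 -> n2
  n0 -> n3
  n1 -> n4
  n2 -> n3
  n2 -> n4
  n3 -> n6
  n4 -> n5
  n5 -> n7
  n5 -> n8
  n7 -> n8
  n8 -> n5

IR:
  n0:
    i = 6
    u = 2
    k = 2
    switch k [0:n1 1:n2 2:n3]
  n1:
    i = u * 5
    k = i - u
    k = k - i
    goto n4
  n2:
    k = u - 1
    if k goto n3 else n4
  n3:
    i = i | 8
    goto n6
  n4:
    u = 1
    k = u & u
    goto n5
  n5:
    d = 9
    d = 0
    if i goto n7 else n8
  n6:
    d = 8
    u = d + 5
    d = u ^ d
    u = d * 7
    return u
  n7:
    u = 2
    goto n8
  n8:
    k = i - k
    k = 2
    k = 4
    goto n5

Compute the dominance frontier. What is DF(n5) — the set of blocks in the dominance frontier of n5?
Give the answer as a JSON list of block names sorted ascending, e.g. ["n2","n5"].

idom tree: n1←n0 n2←n0 n3←n0 n4←n0 n5←n4 n6←n3 n7←n5 n8←n5
Join-block Dom:
  n3: preds {n0,n2}: {n0} ∩ {n0,n2} = {n0}; idom=n0
  n4: preds {n1,n2}: {n0,n1} ∩ {n0,n2} = {n0}; idom=n0
  n5: preds {n4,n8}: {n0,n4} ∩ {n0,n4,n5,n8} = {n0,n4}; idom=n4
  n8: preds {n5,n7}: {n0,n4,n5} ∩ {n0,n4,n5,n7} = {n0,n4,n5}; idom=n5

Frontier:
  n3←n0: walk · to n0
  n3←n2: walk n2 to n0
  n4←n1: walk n1 to n0
  n4←n2: walk n2 to n0
  n5←n4: walk · to n4
  n5←n8: walk n8→n5 to n4
  n8←n5: walk · to n5
  n8←n7: walk n7 to n5
  n0 → ∅
  n1 → {n4}
  n2 → {n3,n4}
  n3 → ∅
  n4 → ∅
  n5 → {n5}
  n6 → ∅
  n7 → {n8}
  n8 → {n5}

DF(n5) = ["n5"]

Answer: ["n5"]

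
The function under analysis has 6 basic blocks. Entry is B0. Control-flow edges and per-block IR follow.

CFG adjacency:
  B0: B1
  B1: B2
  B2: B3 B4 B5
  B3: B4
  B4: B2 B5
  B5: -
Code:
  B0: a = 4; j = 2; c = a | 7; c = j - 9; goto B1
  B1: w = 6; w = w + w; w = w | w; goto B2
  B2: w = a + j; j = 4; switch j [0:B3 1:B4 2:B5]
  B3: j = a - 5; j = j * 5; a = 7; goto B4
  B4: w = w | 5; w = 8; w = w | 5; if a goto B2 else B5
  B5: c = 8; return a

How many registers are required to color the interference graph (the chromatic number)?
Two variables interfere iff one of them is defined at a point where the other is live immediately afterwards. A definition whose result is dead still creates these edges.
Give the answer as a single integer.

Per-block:
  B0 def {a,c,j} use ∅
  B1 def {w} use ∅
  B2 def {j,w} use {a,j}
  B3 def {a,j} use {a}
  B4 def {w} use {a,w}
  B5 def {c} use {a}

Backward fixpoint:
  live B0: ∅→{a,j}
  live B1: {a,j}→{a,j}
  live B2: {a,j}→{a,j,w}
  live B3: {a,w}→{a,j,w}
  live B4: {a,j,w}→{a,j}
  live B5: {a}→∅

Interfere edges:
  a — {c,j,w}
  c — {a,j}
  j — {a,c,w}
  w — {a,j}

Chromatic number:
  {a,c,j} pairwise interfere (3-clique) ⇒ χ ≥ 3
  3-colouring: c0={a}  c1={j}  c2={c,w}
  χ = 3

Answer: 3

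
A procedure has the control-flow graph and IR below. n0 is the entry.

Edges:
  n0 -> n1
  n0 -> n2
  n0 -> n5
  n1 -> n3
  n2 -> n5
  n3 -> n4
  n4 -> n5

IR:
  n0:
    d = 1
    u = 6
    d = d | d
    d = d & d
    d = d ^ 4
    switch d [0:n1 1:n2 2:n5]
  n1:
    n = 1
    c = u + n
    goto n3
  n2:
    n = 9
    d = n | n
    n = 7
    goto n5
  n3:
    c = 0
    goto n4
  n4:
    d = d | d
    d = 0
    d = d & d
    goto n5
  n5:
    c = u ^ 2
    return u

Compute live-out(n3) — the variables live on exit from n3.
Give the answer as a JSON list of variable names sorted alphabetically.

Answer: ["d", "u"]

Analysis:
Per-block:
  n0: def={d,u} ue=∅
  n1: def={c,n} ue={u}
  n2: def={d,n} ue=∅
  n3: def={c} ue=∅
  n4: def={d} ue={d}
  n5: def={c} ue={u}

Live sets:
  n0 li=∅ lo={d,u}
  n1 li={d,u} lo={d,u}
  n2 li={u} lo={u}
  n3 li={d,u} lo={d,u}
  n4 li={d,u} lo={u}
  n5 li={u} lo=∅

live-out(n3) = ["d", "u"]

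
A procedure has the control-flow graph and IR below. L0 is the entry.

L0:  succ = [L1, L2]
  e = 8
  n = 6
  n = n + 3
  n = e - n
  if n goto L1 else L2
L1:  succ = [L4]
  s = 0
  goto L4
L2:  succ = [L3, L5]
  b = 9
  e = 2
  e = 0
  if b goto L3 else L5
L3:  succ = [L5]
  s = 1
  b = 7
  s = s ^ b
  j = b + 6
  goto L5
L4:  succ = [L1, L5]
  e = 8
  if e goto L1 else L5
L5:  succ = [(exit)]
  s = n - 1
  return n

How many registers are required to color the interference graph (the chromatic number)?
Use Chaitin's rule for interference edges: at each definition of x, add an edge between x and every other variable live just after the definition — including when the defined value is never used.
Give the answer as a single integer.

Per-block:
  L0: {e,n} / ∅
  L1: {s} / ∅
  L2: {b,e} / ∅
  L3: {b,j,s} / ∅
  L4: {e} / ∅
  L5: {s} / {n}

Live sets:
  live L0: ∅→{n}
  live L1: {n}→{n}
  live L2: {n}→{n}
  live L3: {n}→{n}
  live L4: {n}→{n}
  live L5: {n}→∅

Conflict graph:
  b — {e,n,s}
  e — {b,n}
  j — {n}
  n — {b,e,j,s}
  s — {b,n}

Colouring:
  clique {b,e,n} ⇒ need ≥ 3
  3-colouring: R0={n}  R1={b,j}  R2={e,s}
  χ = 3

Answer: 3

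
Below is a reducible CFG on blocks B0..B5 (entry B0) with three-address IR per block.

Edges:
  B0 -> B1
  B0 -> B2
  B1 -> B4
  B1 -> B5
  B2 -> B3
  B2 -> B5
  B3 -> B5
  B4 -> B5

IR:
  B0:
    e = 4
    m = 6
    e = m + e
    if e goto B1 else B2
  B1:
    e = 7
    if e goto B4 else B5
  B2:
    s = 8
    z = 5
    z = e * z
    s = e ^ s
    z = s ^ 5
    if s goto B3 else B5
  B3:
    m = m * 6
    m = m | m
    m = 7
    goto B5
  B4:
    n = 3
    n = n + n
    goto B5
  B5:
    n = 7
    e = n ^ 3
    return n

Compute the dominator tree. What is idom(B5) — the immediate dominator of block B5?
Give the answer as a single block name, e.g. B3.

Answer: B0

Analysis:
idom tree: B1←B0 B2←B0 B3←B2 B4←B1 B5←B0
Dom at joins:
  B5: preds {B1,B2,B3,B4}: {B0,B1} ∩ {B0,B2} ∩ {B0,B2,B3} ∩ {B0,B1,B4} = {B0}; idom=B0

idom(B5) = B0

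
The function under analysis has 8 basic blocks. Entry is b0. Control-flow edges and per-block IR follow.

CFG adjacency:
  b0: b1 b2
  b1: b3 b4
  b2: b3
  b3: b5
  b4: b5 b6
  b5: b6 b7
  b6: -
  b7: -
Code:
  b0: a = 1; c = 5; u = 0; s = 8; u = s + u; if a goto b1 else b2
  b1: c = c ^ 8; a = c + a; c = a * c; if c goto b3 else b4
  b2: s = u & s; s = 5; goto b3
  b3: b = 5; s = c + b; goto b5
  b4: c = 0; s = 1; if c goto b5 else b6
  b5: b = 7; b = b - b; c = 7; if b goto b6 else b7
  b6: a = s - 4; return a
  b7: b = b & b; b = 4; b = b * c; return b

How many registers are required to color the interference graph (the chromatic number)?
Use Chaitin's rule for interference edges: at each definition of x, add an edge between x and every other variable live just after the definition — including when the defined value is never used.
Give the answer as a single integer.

Answer: 4

Analysis:
def/use:
  b0: def={a,c,s,u} ue=∅
  b1: def={a,c} ue={a,c}
  b2: def={s} ue={s,u}
  b3: def={b,s} ue={c}
  b4: def={c,s} ue=∅
  b5: def={b,c} ue=∅
  b6: def={a} ue={s}
  b7: def={b} ue={b,c}

Liveness:
  live b0: ∅→{a,c,s,u}
  live b1: {a,c}→{c}
  live b2: {c,s,u}→{c}
  live b3: {c}→{s}
  live b4: ∅→{s}
  live b5: {s}→{b,c,s}
  live b6: {s}→∅
  live b7: {b,c}→∅

Interfere edges:
  a: {c,s,u}
  b: {c,s}
  c: {a,b,s,u}
  s: {a,b,c,u}
  u: {a,c,s}

Chromatic number:
  {a,c,s,u} pairwise interfere (4-clique) ⇒ χ ≥ 4
  4-colouring: r0={c}  r1={s}  r2={a,b}  r3={u}
  χ = 4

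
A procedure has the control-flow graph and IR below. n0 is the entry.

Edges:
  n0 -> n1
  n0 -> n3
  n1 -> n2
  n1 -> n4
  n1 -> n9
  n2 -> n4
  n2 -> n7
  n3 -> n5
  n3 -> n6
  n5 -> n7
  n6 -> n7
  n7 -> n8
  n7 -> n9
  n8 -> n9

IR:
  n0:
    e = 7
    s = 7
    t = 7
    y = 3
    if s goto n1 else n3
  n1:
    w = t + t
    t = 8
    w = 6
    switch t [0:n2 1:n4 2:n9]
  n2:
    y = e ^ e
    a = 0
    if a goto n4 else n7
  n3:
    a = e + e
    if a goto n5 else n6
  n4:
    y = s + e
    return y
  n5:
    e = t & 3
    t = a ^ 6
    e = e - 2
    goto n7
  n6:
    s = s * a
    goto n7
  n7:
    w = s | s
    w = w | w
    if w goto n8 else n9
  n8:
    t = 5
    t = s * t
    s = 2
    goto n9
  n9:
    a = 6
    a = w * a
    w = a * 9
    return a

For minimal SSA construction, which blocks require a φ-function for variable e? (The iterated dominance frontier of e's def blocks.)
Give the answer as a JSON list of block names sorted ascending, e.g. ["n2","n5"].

idom tree: n1←n0 n2←n1 n3←n0 n4←n1 n5←n3 n6←n3 n7←n0 n8←n7 n9←n0
Dom∩ at merges:
  n4: preds {n1,n2}: {n0,n1} ∩ {n0,n1,n2} = {n0,n1}; idom=n1
  n7: preds {n2,n5,n6}: {n0,n1,n2} ∩ {n0,n3,n5} ∩ {n0,n3,n6} = {n0}; idom=n0
  n9: preds {n1,n7,n8}: {n0,n1} ∩ {n0,n7} ∩ {n0,n7,n8} = {n0}; idom=n0

DF derivation:
  n4←n1: walk · to n1
  n4←n2: walk n2 to n1
  n7←n2: walk n2→n1 to n0
  n7←n5: walk n5→n3 to n0
  n7←n6: walk n6→n3 to n0
  n9←n1: walk n1 to n0
  n9←n7: walk n7 to n0
  n9←n8: walk n8→n7 to n0
  n0: DF=∅
  n1: DF={n7,n9}
  n2: DF={n4,n7}
  n3: DF={n7}
  n4: DF=∅
  n5: DF={n7}
  n6: DF={n7}
  n7: DF={n9}
  n8: DF={n9}
  n9: DF=∅

φ for e: defs {n0,n5}
  DF⁺ = {n7,n9}

Answer: ["n7", "n9"]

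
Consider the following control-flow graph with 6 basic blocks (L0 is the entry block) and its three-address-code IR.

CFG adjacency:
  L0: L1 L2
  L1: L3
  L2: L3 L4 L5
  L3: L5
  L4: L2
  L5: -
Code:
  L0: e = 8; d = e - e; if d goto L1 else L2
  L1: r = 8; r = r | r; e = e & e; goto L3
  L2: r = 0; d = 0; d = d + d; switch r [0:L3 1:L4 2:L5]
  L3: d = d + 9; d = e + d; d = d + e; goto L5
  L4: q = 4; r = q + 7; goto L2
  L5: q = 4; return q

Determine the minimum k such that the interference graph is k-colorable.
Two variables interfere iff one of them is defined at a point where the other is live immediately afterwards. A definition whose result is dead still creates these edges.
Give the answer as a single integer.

def/use:
  L0 def {d,e} use ∅
  L1 def {e,r} use {e}
  L2 def {d,r} use ∅
  L3 def {d} use {d,e}
  L4 def {q,r} use ∅
  L5 def {q} use ∅

Liveness:
  L0: in=∅ out={d,e}
  L1: in={d,e} out={d,e}
  L2: in={e} out={d,e}
  L3: in={d,e} out=∅
  L4: in={e} out={e}
  L5: in=∅ out=∅

Interfere edges:
  d: {e,r}
  e: {d,q,r}
  q: {e}
  r: {d,e}

Chromatic number:
  {d,e,r} pairwise interfere (3-clique) ⇒ χ ≥ 3
  assign d→r1 e→r0 q→r1 r→r2 — no edge inside a register ⇒ χ ≤ 3
  χ = 3

Answer: 3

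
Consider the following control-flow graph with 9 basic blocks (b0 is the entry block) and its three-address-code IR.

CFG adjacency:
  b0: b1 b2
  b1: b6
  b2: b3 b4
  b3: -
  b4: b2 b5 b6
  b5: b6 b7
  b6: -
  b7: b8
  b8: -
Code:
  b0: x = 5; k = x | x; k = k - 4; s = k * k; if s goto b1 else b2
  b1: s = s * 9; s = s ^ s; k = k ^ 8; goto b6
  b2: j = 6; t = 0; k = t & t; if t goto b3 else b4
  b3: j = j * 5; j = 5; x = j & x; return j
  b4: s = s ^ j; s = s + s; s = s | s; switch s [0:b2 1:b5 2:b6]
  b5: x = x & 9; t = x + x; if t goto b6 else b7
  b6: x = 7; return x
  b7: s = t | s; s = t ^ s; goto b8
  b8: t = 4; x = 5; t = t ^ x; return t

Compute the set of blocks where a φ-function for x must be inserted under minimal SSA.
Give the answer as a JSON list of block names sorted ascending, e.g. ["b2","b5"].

Answer: ["b6"]

Derivation:
idom tree: b1←b0 b2←b0 b3←b2 b4←b2 b5←b4 b6←b0 b7←b5 b8←b7
Join-block Dom:
  b2: preds {b0,b4}: {b0} ∩ {b0,b2,b4} = {b0}; idom=b0
  b6: preds {b1,b4,b5}: {b0,b1} ∩ {b0,b2,b4} ∩ {b0,b2,b4,b5} = {b0}; idom=b0

Frontier:
  join b2 pred b0: · stop@b0
  join b2 pred b4: b4→b2 stop@b0
  join b6 pred b1: b1 stop@b0
  join b6 pred b4: b4→b2 stop@b0
  join b6 pred b5: b5→b4→b2 stop@b0
  b0 → ∅
  b1 → {b6}
  b2 → {b2,b6}
  b3 → ∅
  b4 → {b2,b6}
  b5 → {b6}
  b6 → ∅
  b7 → ∅
  b8 → ∅

φ for x: defs {b0,b3,b5,b6,b8}
  DF⁺ = {b6}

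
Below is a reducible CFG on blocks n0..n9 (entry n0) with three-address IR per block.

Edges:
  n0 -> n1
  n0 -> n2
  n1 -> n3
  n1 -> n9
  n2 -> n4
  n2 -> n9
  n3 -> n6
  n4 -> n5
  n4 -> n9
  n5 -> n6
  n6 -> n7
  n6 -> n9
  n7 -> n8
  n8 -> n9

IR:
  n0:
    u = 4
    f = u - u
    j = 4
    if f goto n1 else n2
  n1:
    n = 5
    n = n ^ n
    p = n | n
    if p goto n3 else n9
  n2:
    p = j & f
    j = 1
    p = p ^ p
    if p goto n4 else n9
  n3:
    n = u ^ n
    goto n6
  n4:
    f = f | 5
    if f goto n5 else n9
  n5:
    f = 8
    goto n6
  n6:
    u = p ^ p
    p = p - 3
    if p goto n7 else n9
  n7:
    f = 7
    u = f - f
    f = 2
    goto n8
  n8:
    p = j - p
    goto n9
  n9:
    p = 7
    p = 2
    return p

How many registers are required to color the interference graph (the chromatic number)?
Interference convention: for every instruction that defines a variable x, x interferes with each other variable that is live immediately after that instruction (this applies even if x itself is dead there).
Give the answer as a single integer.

Answer: 4

Working:
def/use:
  n0 def {f,j,u} use ∅
  n1 def {n,p} use ∅
  n2 def {j,p} use {f,j}
  n3 def {n} use {n,u}
  n4 def {f} use {f}
  n5 def {f} use ∅
  n6 def {p,u} use {p}
  n7 def {f,u} use ∅
  n8 def {p} use {j,p}
  n9 def {p} use ∅

Backward fixpoint:
  n0 li=∅ lo={f,j,u}
  n1 li={j,u} lo={j,n,p,u}
  n2 li={f,j} lo={f,j,p}
  n3 li={j,n,p,u} lo={j,p}
  n4 li={f,j,p} lo={j,p}
  n5 li={j,p} lo={j,p}
  n6 li={j,p} lo={j,p}
  n7 li={j,p} lo={j,p}
  n8 li={j,p} lo=∅
  n9 li=∅ lo=∅

Interfere edges:
  f — {j,p,u}
  j — {f,n,p,u}
  n — {j,p,u}
  p — {f,j,n,u}
  u — {f,j,n,p}

Colouring:
  {f,j,p,u} pairwise interfere (4-clique) ⇒ χ ≥ 4
  4-colouring: r0={j}  r1={p}  r2={u}  r3={f,n}
  χ = 4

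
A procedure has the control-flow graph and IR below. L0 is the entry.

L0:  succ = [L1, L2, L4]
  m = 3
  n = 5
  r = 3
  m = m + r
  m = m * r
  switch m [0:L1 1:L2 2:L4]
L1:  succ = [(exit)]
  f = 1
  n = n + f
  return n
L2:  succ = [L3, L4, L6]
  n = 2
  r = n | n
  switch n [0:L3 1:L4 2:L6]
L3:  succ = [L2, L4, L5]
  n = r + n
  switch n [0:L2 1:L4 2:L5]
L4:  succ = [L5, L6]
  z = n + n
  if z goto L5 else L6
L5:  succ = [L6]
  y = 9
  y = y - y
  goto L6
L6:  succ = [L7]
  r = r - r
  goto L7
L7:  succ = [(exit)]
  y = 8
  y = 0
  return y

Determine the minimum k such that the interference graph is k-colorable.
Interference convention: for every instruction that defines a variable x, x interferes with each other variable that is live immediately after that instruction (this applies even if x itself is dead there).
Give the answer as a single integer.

Answer: 3

Working:
Block summaries:
  L0: {m,n,r} / ∅
  L1: {f,n} / {n}
  L2: {n,r} / ∅
  L3: {n} / {n,r}
  L4: {z} / {n}
  L5: {y} / ∅
  L6: {r} / {r}
  L7: {y} / ∅

Live sets:
  L0 li=∅ lo={n,r}
  L1 li={n} lo=∅
  L2 li=∅ lo={n,r}
  L3 li={n,r} lo={n,r}
  L4 li={n,r} lo={r}
  L5 li={r} lo={r}
  L6 li={r} lo=∅
  L7 li=∅ lo=∅

Conflict graph:
  f: {n}
  m: {n,r}
  n: {f,m,r}
  r: {m,n,y,z}
  y: {r}
  z: {r}

Chromatic number:
  {m,n,r} pairwise interfere (3-clique) ⇒ χ ≥ 3
  3-colouring: c0={f,r}  c1={n,y,z}  c2={m}
  χ = 3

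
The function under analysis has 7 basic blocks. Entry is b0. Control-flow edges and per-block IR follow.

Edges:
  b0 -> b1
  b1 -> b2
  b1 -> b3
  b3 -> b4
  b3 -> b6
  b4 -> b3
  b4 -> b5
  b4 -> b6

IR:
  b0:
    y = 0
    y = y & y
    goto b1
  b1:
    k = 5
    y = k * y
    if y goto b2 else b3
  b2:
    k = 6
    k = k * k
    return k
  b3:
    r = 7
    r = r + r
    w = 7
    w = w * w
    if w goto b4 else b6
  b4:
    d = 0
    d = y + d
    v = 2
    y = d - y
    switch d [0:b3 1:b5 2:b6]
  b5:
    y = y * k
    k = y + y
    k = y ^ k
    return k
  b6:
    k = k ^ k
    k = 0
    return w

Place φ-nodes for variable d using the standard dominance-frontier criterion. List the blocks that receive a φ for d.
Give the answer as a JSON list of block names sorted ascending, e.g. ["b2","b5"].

Answer: ["b3", "b6"]

Derivation:
idom tree: b1←b0 b2←b1 b3←b1 b4←b3 b5←b4 b6←b3
Dom∩ at merges:
  b3: preds {b1,b4}: {b0,b1} ∩ {b0,b1,b3,b4} = {b0,b1}; idom=b1
  b6: preds {b3,b4}: {b0,b1,b3} ∩ {b0,b1,b3,b4} = {b0,b1,b3}; idom=b3

Frontier:
  join b3 pred b1: · stop@b1
  join b3 pred b4: b4→b3 stop@b1
  join b6 pred b3: · stop@b3
  join b6 pred b4: b4 stop@b3
  DF(b0)=∅
  DF(b1)=∅
  DF(b2)=∅
  DF(b3)={b3}
  DF(b4)={b3,b6}
  DF(b5)=∅
  DF(b6)=∅

φ for d: defs {b4}
  DF⁺ = {b3,b6}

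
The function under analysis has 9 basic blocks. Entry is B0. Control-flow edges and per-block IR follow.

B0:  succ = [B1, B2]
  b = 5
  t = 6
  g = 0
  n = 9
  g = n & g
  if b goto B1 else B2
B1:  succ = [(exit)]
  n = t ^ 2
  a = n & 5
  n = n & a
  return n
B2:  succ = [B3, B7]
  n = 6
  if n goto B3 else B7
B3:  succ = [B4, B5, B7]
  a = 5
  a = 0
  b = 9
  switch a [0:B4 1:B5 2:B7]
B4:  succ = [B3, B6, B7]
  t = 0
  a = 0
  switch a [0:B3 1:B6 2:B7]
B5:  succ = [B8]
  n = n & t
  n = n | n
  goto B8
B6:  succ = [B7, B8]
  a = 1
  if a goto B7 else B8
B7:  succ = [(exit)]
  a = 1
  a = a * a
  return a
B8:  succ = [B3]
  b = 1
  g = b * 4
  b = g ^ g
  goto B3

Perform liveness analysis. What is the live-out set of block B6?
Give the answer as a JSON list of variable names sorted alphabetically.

Answer: ["n", "t"]

Analysis:
def/use:
  B0 def {b,g,n,t} use ∅
  B1 def {a,n} use {t}
  B2 def {n} use ∅
  B3 def {a,b} use ∅
  B4 def {a,t} use ∅
  B5 def {n} use {n,t}
  B6 def {a} use ∅
  B7 def {a} use ∅
  B8 def {b,g} use ∅

Live sets:
  B0 li=∅ lo={t}
  B1 li={t} lo=∅
  B2 li={t} lo={n,t}
  B3 li={n,t} lo={n,t}
  B4 li={n} lo={n,t}
  B5 li={n,t} lo={n,t}
  B6 li={n,t} lo={n,t}
  B7 li=∅ lo=∅
  B8 li={n,t} lo={n,t}

live-out(B6) = ["n", "t"]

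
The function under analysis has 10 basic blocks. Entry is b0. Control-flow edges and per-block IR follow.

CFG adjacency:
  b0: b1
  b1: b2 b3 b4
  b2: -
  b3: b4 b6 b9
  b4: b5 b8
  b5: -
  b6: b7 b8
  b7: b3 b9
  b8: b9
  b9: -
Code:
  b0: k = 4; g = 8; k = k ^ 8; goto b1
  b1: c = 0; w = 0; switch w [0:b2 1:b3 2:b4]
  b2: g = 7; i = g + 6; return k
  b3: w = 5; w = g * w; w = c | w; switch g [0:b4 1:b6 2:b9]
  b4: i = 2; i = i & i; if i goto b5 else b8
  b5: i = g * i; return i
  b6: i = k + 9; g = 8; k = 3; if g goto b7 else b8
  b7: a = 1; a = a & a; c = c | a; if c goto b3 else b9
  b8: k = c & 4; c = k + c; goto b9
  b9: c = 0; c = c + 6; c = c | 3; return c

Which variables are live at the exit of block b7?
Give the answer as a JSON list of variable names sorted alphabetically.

def/use:
  b0 def {g,k} use ∅
  b1 def {c,w} use ∅
  b2 def {g,i} use {k}
  b3 def {w} use {c,g}
  b4 def {i} use ∅
  b5 def {i} use {g,i}
  b6 def {g,i,k} use {k}
  b7 def {a,c} use {c}
  b8 def {c,k} use {c}
  b9 def {c} use ∅

Liveness:
  live b0: ∅→{g,k}
  live b1: {g,k}→{c,g,k}
  live b2: {k}→∅
  live b3: {c,g,k}→{c,g,k}
  live b4: {c,g}→{c,g,i}
  live b5: {g,i}→∅
  live b6: {c,k}→{c,g,k}
  live b7: {c,g,k}→{c,g,k}
  live b8: {c}→∅
  live b9: ∅→∅

live-out(b7) = ["c", "g", "k"]

Answer: ["c", "g", "k"]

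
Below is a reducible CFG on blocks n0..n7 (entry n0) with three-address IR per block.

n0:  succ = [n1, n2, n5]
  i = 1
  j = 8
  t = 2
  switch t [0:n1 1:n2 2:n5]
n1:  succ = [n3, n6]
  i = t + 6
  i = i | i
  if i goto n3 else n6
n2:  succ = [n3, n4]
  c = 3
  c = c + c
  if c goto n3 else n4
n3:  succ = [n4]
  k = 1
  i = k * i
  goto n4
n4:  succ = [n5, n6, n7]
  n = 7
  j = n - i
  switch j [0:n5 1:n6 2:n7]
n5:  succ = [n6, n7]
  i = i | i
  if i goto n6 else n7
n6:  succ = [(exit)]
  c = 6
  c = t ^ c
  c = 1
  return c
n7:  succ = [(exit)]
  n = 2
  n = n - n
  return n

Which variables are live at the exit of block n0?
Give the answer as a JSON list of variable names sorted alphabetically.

def/use:
  n0: {i,j,t} / ∅
  n1: {i} / {t}
  n2: {c} / ∅
  n3: {i,k} / {i}
  n4: {j,n} / {i}
  n5: {i} / {i}
  n6: {c} / {t}
  n7: {n} / ∅

Live sets:
  n0: in=∅ out={i,t}
  n1: in={t} out={i,t}
  n2: in={i,t} out={i,t}
  n3: in={i,t} out={i,t}
  n4: in={i,t} out={i,t}
  n5: in={i,t} out={t}
  n6: in={t} out=∅
  n7: in=∅ out=∅

live-out(n0) = ["i", "t"]

Answer: ["i", "t"]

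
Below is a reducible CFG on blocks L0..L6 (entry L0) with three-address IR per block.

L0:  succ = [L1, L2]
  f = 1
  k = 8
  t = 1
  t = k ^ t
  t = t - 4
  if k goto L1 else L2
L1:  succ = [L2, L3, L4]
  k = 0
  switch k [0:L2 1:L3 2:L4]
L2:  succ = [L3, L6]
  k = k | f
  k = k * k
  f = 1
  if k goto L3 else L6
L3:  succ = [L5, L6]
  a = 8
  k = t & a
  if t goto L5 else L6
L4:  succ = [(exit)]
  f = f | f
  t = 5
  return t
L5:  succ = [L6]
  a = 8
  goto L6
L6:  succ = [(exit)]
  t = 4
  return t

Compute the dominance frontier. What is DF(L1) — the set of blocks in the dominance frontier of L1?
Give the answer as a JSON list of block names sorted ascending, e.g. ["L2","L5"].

idom tree: L1←L0 L2←L0 L3←L0 L4←L1 L5←L3 L6←L0
Dom at joins:
  L2: preds {L0,L1}: {L0} ∩ {L0,L1} = {L0}; idom=L0
  L3: preds {L1,L2}: {L0,L1} ∩ {L0,L2} = {L0}; idom=L0
  L6: preds {L2,L3,L5}: {L0,L2} ∩ {L0,L3} ∩ {L0,L3,L5} = {L0}; idom=L0

DF derivation:
  L2←L0: walk · to L0
  L2←L1: walk L1 to L0
  L3←L1: walk L1 to L0
  L3←L2: walk L2 to L0
  L6←L2: walk L2 to L0
  L6←L3: walk L3 to L0
  L6←L5: walk L5→L3 to L0
  DF(L0)=∅
  DF(L1)={L2,L3}
  DF(L2)={L3,L6}
  DF(L3)={L6}
  DF(L4)=∅
  DF(L5)={L6}
  DF(L6)=∅

DF(L1) = ["L2", "L3"]

Answer: ["L2", "L3"]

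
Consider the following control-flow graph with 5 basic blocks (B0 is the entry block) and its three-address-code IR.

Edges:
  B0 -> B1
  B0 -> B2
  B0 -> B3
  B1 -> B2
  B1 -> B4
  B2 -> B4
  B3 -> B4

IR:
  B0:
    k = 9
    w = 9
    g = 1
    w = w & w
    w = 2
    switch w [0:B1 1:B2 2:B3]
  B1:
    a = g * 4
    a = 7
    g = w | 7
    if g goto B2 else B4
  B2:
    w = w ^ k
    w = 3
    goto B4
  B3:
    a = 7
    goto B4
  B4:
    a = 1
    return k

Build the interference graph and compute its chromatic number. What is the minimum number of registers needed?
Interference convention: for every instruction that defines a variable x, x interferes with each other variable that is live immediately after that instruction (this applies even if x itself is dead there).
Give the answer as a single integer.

Answer: 3

Analysis:
Block summaries:
  B0 def {g,k,w} use ∅
  B1 def {a,g} use {g,w}
  B2 def {w} use {k,w}
  B3 def {a} use ∅
  B4 def {a} use {k}

Liveness:
  B0 li=∅ lo={g,k,w}
  B1 li={g,k,w} lo={k,w}
  B2 li={k,w} lo={k}
  B3 li={k} lo={k}
  B4 li={k} lo=∅

Conflict graph:
  a↔{k,w}
  g↔{k,w}
  k↔{a,g,w}
  w↔{a,g,k}

Colouring:
  lower bound: {a,k,w} mutually conflict ⇒ χ ≥ 3
  assign a→R2 g→R2 k→R0 w→R1 — no edge inside a register ⇒ χ ≤ 3
  χ = 3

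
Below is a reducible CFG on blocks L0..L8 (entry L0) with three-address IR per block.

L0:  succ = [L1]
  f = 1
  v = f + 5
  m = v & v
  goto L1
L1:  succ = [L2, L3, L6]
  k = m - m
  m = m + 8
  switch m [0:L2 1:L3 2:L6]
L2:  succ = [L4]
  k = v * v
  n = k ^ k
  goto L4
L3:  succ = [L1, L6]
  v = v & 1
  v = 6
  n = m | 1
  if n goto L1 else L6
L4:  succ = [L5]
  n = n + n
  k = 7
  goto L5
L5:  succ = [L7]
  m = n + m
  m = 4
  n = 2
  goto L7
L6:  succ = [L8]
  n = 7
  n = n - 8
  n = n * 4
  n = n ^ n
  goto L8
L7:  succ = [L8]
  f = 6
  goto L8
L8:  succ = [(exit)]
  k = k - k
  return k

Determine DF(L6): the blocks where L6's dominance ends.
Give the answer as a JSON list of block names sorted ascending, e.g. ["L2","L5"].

idom tree: L1←L0 L2←L1 L3←L1 L4←L2 L5←L4 L6←L1 L7←L5 L8←L1
Dom∩ at merges:
  L1: preds {L0,L3}: {L0} ∩ {L0,L1,L3} = {L0}; idom=L0
  L6: preds {L1,L3}: {L0,L1} ∩ {L0,L1,L3} = {L0,L1}; idom=L1
  L8: preds {L6,L7}: {L0,L1,L6} ∩ {L0,L1,L2,L4,L5,L7} = {L0,L1}; idom=L1

DF walk-up:
  join L1 pred L0: · stop@L0
  join L1 pred L3: L3→L1 stop@L0
  join L6 pred L1: · stop@L1
  join L6 pred L3: L3 stop@L1
  join L8 pred L6: L6 stop@L1
  join L8 pred L7: L7→L5→L4→L2 stop@L1
  L0: DF=∅
  L1: DF={L1}
  L2: DF={L8}
  L3: DF={L1,L6}
  L4: DF={L8}
  L5: DF={L8}
  L6: DF={L8}
  L7: DF={L8}
  L8: DF=∅

DF(L6) = ["L8"]

Answer: ["L8"]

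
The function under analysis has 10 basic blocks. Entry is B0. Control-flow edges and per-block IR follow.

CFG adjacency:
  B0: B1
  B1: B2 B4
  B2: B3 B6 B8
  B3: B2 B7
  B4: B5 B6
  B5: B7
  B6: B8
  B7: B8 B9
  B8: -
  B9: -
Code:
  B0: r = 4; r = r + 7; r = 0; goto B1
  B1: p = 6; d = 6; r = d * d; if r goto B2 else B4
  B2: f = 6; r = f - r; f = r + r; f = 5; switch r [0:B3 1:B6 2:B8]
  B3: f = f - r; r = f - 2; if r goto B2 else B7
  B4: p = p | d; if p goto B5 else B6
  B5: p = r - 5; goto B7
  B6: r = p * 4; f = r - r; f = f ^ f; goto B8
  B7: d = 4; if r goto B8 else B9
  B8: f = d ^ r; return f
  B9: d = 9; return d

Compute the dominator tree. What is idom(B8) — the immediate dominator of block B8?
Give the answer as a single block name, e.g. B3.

Answer: B1

Working:
idom tree: B1←B0 B2←B1 B3←B2 B4←B1 B5←B4 B6←B1 B7←B1 B8←B1 B9←B7
Join-block Dom:
  B2: preds {B1,B3}: {B0,B1} ∩ {B0,B1,B2,B3} = {B0,B1}; idom=B1
  B6: preds {B2,B4}: {B0,B1,B2} ∩ {B0,B1,B4} = {B0,B1}; idom=B1
  B7: preds {B3,B5}: {B0,B1,B2,B3} ∩ {B0,B1,B4,B5} = {B0,B1}; idom=B1
  B8: preds {B2,B6,B7}: {B0,B1,B2} ∩ {B0,B1,B6} ∩ {B0,B1,B7} = {B0,B1}; idom=B1

idom(B8) = B1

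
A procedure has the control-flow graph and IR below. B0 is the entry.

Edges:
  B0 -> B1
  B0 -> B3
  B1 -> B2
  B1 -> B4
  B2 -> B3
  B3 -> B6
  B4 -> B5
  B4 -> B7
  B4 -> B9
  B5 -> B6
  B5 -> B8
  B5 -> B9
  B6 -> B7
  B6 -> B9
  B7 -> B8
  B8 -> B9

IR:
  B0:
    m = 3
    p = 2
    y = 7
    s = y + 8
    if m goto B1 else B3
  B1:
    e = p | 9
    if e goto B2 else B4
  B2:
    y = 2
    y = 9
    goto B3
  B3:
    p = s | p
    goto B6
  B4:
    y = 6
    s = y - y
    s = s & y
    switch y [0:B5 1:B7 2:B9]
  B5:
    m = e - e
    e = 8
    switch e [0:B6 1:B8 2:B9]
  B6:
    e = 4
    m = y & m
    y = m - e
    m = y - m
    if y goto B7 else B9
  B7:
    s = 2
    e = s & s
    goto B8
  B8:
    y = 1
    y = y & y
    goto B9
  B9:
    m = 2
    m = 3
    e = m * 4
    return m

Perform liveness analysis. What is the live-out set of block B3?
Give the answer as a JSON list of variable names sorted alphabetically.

Per-block:
  B0: {m,p,s,y} / ∅
  B1: {e} / {p}
  B2: {y} / ∅
  B3: {p} / {p,s}
  B4: {s,y} / ∅
  B5: {e,m} / {e}
  B6: {e,m,y} / {m,y}
  B7: {e,s} / ∅
  B8: {y} / ∅
  B9: {e,m} / ∅

Backward fixpoint:
  B0: in=∅ out={m,p,s,y}
  B1: in={m,p,s} out={e,m,p,s}
  B2: in={m,p,s} out={m,p,s,y}
  B3: in={m,p,s,y} out={m,y}
  B4: in={e} out={e,y}
  B5: in={e,y} out={m,y}
  B6: in={m,y} out=∅
  B7: in=∅ out=∅
  B8: in=∅ out=∅
  B9: in=∅ out=∅

live-out(B3) = ["m", "y"]

Answer: ["m", "y"]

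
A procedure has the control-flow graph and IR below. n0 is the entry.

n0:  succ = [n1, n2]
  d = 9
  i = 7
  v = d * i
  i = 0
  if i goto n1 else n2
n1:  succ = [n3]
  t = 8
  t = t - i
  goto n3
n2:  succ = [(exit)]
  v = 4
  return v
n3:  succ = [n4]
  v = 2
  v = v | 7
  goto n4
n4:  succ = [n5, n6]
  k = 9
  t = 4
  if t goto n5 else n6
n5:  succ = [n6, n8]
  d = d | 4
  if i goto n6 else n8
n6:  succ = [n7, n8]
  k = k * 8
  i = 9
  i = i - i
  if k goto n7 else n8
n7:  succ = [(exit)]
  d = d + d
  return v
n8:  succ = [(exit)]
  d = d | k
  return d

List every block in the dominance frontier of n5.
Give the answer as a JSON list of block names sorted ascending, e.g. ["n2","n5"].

idom tree: n1←n0 n2←n0 n3←n1 n4←n3 n5←n4 n6←n4 n7←n6 n8←n4
Dom∩ at merges:
  n6: preds {n4,n5}: {n0,n1,n3,n4} ∩ {n0,n1,n3,n4,n5} = {n0,n1,n3,n4}; idom=n4
  n8: preds {n5,n6}: {n0,n1,n3,n4,n5} ∩ {n0,n1,n3,n4,n6} = {n0,n1,n3,n4}; idom=n4

DF walk-up:
  n6←n4: walk · to n4
  n6←n5: walk n5 to n4
  n8←n5: walk n5 to n4
  n8←n6: walk n6 to n4
  n0: DF=∅
  n1: DF=∅
  n2: DF=∅
  n3: DF=∅
  n4: DF=∅
  n5: DF={n6,n8}
  n6: DF={n8}
  n7: DF=∅
  n8: DF=∅

DF(n5) = ["n6", "n8"]

Answer: ["n6", "n8"]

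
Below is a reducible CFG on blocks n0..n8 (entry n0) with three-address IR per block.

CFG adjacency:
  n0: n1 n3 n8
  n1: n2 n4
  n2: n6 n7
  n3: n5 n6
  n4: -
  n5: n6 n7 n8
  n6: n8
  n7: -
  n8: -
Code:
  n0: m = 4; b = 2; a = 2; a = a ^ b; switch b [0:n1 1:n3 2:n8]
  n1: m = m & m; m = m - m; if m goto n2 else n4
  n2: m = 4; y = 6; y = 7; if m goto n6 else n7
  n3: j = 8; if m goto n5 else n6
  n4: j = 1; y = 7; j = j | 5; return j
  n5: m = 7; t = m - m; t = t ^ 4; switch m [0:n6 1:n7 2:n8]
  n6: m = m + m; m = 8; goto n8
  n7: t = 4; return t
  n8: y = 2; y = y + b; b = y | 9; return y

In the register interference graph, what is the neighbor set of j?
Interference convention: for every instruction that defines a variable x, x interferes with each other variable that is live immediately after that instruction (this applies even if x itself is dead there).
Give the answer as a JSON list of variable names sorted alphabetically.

Answer: ["b", "m", "y"]

Analysis:
Per-block:
  n0: {a,b,m} / ∅
  n1: {m} / {m}
  n2: {m,y} / ∅
  n3: {j} / {m}
  n4: {j,y} / ∅
  n5: {m,t} / ∅
  n6: {m} / {m}
  n7: {t} / ∅
  n8: {b,y} / {b}

Backward fixpoint:
  n0: in=∅ out={b,m}
  n1: in={b,m} out={b}
  n2: in={b} out={b,m}
  n3: in={b,m} out={b,m}
  n4: in=∅ out=∅
  n5: in={b} out={b,m}
  n6: in={b,m} out={b}
  n7: in=∅ out=∅
  n8: in={b} out=∅

Conflict graph:
  a — {b,m}
  b — {a,j,m,t,y}
  j — {b,m,y}
  m — {a,b,j,t,y}
  t — {b,m}
  y — {b,j,m}

N(j) = ["b", "m", "y"]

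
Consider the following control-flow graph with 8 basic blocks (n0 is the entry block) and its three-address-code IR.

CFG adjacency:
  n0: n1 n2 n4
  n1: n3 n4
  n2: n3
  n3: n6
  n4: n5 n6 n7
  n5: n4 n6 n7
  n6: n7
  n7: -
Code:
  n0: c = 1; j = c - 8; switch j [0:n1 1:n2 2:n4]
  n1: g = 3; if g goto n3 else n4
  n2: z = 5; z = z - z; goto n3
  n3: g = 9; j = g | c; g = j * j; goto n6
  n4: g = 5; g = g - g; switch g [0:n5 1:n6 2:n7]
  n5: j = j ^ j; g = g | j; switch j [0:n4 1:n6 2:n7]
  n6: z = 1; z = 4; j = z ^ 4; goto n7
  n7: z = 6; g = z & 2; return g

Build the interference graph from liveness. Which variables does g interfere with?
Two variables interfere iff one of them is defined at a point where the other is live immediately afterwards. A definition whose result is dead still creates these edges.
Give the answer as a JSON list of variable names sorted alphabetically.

Answer: ["c", "j"]

Analysis:
def/use:
  n0 def {c,j} use ∅
  n1 def {g} use ∅
  n2 def {z} use ∅
  n3 def {g,j} use {c}
  n4 def {g} use ∅
  n5 def {g,j} use {g,j}
  n6 def {j,z} use ∅
  n7 def {g,z} use ∅

Backward fixpoint:
  live n0: ∅→{c,j}
  live n1: {c,j}→{c,j}
  live n2: {c}→{c}
  live n3: {c}→∅
  live n4: {j}→{g,j}
  live n5: {g,j}→{j}
  live n6: ∅→∅
  live n7: ∅→∅

Conflict graph:
  c — {g,j,z}
  g — {c,j}
  j — {c,g}
  z — {c}

N(g) = ["c", "j"]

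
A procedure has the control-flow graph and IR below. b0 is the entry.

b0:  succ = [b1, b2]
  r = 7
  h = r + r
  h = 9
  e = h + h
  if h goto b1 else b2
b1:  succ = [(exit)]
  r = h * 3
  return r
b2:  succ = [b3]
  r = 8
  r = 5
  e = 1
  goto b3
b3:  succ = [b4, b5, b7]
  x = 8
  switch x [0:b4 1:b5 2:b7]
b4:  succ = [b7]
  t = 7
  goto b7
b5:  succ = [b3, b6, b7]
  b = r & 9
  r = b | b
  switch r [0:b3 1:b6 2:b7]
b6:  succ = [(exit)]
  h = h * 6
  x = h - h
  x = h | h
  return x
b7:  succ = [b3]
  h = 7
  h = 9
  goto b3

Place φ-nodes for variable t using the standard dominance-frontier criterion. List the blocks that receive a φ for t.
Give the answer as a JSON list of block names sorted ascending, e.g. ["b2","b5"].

idom tree: b1←b0 b2←b0 b3←b2 b4←b3 b5←b3 b6←b5 b7←b3
Join-block Dom:
  b3: preds {b2,b5,b7}: {b0,b2} ∩ {b0,b2,b3,b5} ∩ {b0,b2,b3,b7} = {b0,b2}; idom=b2
  b7: preds {b3,b4,b5}: {b0,b2,b3} ∩ {b0,b2,b3,b4} ∩ {b0,b2,b3,b5} = {b0,b2,b3}; idom=b3

DF derivation:
  b3←b2: walk · to b2
  b3←b5: walk b5→b3 to b2
  b3←b7: walk b7→b3 to b2
  b7←b3: walk · to b3
  b7←b4: walk b4 to b3
  b7←b5: walk b5 to b3
  b0: DF=∅
  b1: DF=∅
  b2: DF=∅
  b3: DF={b3}
  b4: DF={b7}
  b5: DF={b3,b7}
  b6: DF=∅
  b7: DF={b3}

φ for t: defs {b4}
  DF⁺ = {b3,b7}

Answer: ["b3", "b7"]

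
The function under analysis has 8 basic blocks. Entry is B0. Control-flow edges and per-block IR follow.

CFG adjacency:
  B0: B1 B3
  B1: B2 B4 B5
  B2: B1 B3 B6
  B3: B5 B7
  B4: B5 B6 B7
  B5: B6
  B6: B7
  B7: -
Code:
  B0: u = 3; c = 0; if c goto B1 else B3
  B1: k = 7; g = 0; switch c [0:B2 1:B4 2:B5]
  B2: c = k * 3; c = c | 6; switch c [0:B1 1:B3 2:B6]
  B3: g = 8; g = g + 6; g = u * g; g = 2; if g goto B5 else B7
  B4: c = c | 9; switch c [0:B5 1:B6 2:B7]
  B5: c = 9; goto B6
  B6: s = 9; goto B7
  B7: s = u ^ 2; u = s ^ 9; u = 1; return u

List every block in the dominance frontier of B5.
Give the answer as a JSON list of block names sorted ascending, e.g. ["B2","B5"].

idom tree: B1←B0 B2←B1 B3←B0 B4←B1 B5←B0 B6←B0 B7←B0
Dom at joins:
  B1: preds {B0,B2}: {B0} ∩ {B0,B1,B2} = {B0}; idom=B0
  B3: preds {B0,B2}: {B0} ∩ {B0,B1,B2} = {B0}; idom=B0
  B5: preds {B1,B3,B4}: {B0,B1} ∩ {B0,B3} ∩ {B0,B1,B4} = {B0}; idom=B0
  B6: preds {B2,B4,B5}: {B0,B1,B2} ∩ {B0,B1,B4} ∩ {B0,B5} = {B0}; idom=B0
  B7: preds {B3,B4,B6}: {B0,B3} ∩ {B0,B1,B4} ∩ {B0,B6} = {B0}; idom=B0

DF derivation:
  join B1 pred B0: · stop@B0
  join B1 pred B2: B2→B1 stop@B0
  join B3 pred B0: · stop@B0
  join B3 pred B2: B2→B1 stop@B0
  join B5 pred B1: B1 stop@B0
  join B5 pred B3: B3 stop@B0
  join B5 pred B4: B4→B1 stop@B0
  join B6 pred B2: B2→B1 stop@B0
  join B6 pred B4: B4→B1 stop@B0
  join B6 pred B5: B5 stop@B0
  join B7 pred B3: B3 stop@B0
  join B7 pred B4: B4→B1 stop@B0
  join B7 pred B6: B6 stop@B0
  B0 → ∅
  B1 → {B1,B3,B5,B6,B7}
  B2 → {B1,B3,B6}
  B3 → {B5,B7}
  B4 → {B5,B6,B7}
  B5 → {B6}
  B6 → {B7}
  B7 → ∅

DF(B5) = ["B6"]

Answer: ["B6"]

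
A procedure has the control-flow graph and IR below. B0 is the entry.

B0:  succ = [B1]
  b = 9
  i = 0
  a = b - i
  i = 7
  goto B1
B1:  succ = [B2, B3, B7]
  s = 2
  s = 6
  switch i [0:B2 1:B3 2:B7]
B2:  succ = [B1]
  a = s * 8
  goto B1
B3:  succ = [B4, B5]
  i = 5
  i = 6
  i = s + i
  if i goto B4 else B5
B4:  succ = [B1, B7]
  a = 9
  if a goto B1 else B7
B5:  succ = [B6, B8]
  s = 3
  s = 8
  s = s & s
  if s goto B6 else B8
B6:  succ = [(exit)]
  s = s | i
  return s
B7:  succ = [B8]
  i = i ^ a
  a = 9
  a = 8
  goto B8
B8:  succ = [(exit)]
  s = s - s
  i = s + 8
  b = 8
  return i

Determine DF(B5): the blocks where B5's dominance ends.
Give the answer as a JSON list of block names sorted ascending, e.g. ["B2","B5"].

idom tree: B1←B0 B2←B1 B3←B1 B4←B3 B5←B3 B6←B5 B7←B1 B8←B1
Join-block Dom:
  B1: preds {B0,B2,B4}: {B0} ∩ {B0,B1,B2} ∩ {B0,B1,B3,B4} = {B0}; idom=B0
  B7: preds {B1,B4}: {B0,B1} ∩ {B0,B1,B3,B4} = {B0,B1}; idom=B1
  B8: preds {B5,B7}: {B0,B1,B3,B5} ∩ {B0,B1,B7} = {B0,B1}; idom=B1

Frontier:
  B1←B0: walk · to B0
  B1←B2: walk B2→B1 to B0
  B1←B4: walk B4→B3→B1 to B0
  B7←B1: walk · to B1
  B7←B4: walk B4→B3 to B1
  B8←B5: walk B5→B3 to B1
  B8←B7: walk B7 to B1
  DF(B0)=∅
  DF(B1)={B1}
  DF(B2)={B1}
  DF(B3)={B1,B7,B8}
  DF(B4)={B1,B7}
  DF(B5)={B8}
  DF(B6)=∅
  DF(B7)={B8}
  DF(B8)=∅

DF(B5) = ["B8"]

Answer: ["B8"]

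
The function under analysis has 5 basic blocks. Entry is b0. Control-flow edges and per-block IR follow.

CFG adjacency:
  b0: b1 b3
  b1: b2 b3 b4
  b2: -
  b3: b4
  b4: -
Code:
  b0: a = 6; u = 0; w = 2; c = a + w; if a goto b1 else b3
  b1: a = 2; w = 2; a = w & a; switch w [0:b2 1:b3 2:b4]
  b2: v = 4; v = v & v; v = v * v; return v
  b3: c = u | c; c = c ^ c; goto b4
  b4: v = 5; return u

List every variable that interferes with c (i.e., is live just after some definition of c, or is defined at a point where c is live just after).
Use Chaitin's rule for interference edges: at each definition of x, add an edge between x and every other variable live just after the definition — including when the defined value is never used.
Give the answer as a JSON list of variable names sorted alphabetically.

Answer: ["a", "u", "w"]

Derivation:
Per-block:
  b0 def {a,c,u,w} use ∅
  b1 def {a,w} use ∅
  b2 def {v} use ∅
  b3 def {c} use {c,u}
  b4 def {v} use {u}

Live sets:
  b0 li=∅ lo={c,u}
  b1 li={c,u} lo={c,u}
  b2 li=∅ lo=∅
  b3 li={c,u} lo={u}
  b4 li={u} lo=∅

Interference:
  a: {c,u,w}
  c: {a,u,w}
  u: {a,c,v,w}
  v: {u}
  w: {a,c,u}

N(c) = ["a", "u", "w"]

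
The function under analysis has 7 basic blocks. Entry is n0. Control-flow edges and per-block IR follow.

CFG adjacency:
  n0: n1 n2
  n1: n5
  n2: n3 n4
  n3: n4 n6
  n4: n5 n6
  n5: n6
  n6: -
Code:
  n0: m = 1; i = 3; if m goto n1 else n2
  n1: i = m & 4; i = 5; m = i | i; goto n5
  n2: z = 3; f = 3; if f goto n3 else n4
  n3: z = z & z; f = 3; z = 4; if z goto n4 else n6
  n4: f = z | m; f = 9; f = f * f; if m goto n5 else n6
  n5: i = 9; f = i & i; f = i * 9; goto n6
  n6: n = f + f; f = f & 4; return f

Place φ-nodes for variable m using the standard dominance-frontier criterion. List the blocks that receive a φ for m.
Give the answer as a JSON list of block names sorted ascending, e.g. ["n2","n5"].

idom tree: n1←n0 n2←n0 n3←n2 n4←n2 n5←n0 n6←n0
Join-block Dom:
  n4: preds {n2,n3}: {n0,n2} ∩ {n0,n2,n3} = {n0,n2}; idom=n2
  n5: preds {n1,n4}: {n0,n1} ∩ {n0,n2,n4} = {n0}; idom=n0
  n6: preds {n3,n4,n5}: {n0,n2,n3} ∩ {n0,n2,n4} ∩ {n0,n5} = {n0}; idom=n0

DF walk-up:
  join n4 pred n2: · stop@n2
  join n4 pred n3: n3 stop@n2
  join n5 pred n1: n1 stop@n0
  join n5 pred n4: n4→n2 stop@n0
  join n6 pred n3: n3→n2 stop@n0
  join n6 pred n4: n4→n2 stop@n0
  join n6 pred n5: n5 stop@n0
  n0: DF=∅
  n1: DF={n5}
  n2: DF={n5,n6}
  n3: DF={n4,n6}
  n4: DF={n5,n6}
  n5: DF={n6}
  n6: DF=∅

φ for m: defs {n0,n1}
  DF⁺ = {n5,n6}

Answer: ["n5", "n6"]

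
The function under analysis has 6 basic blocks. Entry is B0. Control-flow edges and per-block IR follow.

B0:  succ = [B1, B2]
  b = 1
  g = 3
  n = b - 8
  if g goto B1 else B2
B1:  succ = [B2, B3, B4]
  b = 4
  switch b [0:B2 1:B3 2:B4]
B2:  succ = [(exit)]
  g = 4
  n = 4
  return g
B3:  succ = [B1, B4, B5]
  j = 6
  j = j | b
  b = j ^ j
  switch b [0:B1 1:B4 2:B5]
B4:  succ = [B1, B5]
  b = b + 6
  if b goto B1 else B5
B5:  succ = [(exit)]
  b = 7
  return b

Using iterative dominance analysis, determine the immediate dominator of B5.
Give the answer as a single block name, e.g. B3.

Answer: B1

Working:
idom tree: B1←B0 B2←B0 B3←B1 B4←B1 B5←B1
Dom at joins:
  B1: preds {B0,B3,B4}: {B0} ∩ {B0,B1,B3} ∩ {B0,B1,B4} = {B0}; idom=B0
  B2: preds {B0,B1}: {B0} ∩ {B0,B1} = {B0}; idom=B0
  B4: preds {B1,B3}: {B0,B1} ∩ {B0,B1,B3} = {B0,B1}; idom=B1
  B5: preds {B3,B4}: {B0,B1,B3} ∩ {B0,B1,B4} = {B0,B1}; idom=B1

idom(B5) = B1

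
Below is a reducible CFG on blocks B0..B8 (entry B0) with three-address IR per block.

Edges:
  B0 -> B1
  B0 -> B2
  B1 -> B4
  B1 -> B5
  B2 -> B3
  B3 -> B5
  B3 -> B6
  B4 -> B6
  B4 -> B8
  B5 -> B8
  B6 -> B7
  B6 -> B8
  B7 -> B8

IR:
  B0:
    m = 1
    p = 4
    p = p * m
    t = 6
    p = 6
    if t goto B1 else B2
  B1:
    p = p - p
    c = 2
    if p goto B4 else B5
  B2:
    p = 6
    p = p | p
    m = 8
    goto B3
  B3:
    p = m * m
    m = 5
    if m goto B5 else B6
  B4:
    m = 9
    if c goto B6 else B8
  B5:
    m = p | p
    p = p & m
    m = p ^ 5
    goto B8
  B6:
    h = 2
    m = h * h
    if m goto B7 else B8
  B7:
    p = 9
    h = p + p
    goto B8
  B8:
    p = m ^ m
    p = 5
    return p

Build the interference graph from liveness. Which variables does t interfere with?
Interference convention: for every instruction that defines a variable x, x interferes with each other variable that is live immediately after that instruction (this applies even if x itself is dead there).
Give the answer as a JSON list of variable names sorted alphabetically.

Block summaries:
  B0 def {m,p,t} use ∅
  B1 def {c,p} use {p}
  B2 def {m,p} use ∅
  B3 def {m,p} use {m}
  B4 def {m} use {c}
  B5 def {m,p} use {p}
  B6 def {h,m} use ∅
  B7 def {h,p} use ∅
  B8 def {p} use {m}

Live sets:
  live B0: ∅→{p}
  live B1: {p}→{c,p}
  live B2: ∅→{m}
  live B3: {m}→{p}
  live B4: {c}→{m}
  live B5: {p}→{m}
  live B6: ∅→{m}
  live B7: {m}→{m}
  live B8: {m}→∅

Conflict graph:
  c↔{m,p}
  h↔{m}
  m↔{c,h,p}
  p↔{c,m,t}
  t↔{p}

N(t) = ["p"]

Answer: ["p"]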